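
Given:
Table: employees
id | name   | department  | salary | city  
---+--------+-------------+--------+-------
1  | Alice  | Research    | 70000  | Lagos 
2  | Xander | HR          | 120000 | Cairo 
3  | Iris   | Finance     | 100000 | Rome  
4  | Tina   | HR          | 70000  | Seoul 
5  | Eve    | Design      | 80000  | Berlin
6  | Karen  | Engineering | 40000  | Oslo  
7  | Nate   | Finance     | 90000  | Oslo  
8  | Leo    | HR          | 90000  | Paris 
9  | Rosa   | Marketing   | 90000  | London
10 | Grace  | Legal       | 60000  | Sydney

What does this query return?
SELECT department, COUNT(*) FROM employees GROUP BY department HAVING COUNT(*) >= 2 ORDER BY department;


Groups with count >= 2:
  Finance: 2 -> PASS
  HR: 3 -> PASS
  Design: 1 -> filtered out
  Engineering: 1 -> filtered out
  Legal: 1 -> filtered out
  Marketing: 1 -> filtered out
  Research: 1 -> filtered out


2 groups:
Finance, 2
HR, 3


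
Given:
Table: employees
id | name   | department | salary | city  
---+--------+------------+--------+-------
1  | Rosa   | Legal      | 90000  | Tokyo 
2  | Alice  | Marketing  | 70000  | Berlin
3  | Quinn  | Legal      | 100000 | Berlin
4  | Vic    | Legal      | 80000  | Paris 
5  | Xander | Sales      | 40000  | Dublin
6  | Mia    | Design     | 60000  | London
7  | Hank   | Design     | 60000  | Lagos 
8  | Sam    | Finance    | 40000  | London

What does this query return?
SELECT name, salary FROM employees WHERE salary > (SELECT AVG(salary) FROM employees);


Subquery: AVG(salary) = 67500.0
Filtering: salary > 67500.0
  Rosa (90000) -> MATCH
  Alice (70000) -> MATCH
  Quinn (100000) -> MATCH
  Vic (80000) -> MATCH


4 rows:
Rosa, 90000
Alice, 70000
Quinn, 100000
Vic, 80000


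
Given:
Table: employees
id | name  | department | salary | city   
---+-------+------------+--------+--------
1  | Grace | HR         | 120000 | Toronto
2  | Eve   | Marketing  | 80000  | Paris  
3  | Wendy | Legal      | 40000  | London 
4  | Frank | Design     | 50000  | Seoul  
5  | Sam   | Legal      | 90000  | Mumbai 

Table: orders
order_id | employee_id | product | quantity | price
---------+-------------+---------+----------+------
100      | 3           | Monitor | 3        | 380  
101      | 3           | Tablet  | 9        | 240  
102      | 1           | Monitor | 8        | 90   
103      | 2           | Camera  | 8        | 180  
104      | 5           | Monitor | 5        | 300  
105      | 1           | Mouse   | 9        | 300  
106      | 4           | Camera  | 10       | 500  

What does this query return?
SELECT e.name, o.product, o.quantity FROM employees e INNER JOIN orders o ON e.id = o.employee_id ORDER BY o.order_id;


Joining employees.id = orders.employee_id:
  employee Wendy (id=3) -> order Monitor
  employee Wendy (id=3) -> order Tablet
  employee Grace (id=1) -> order Monitor
  employee Eve (id=2) -> order Camera
  employee Sam (id=5) -> order Monitor
  employee Grace (id=1) -> order Mouse
  employee Frank (id=4) -> order Camera


7 rows:
Wendy, Monitor, 3
Wendy, Tablet, 9
Grace, Monitor, 8
Eve, Camera, 8
Sam, Monitor, 5
Grace, Mouse, 9
Frank, Camera, 10


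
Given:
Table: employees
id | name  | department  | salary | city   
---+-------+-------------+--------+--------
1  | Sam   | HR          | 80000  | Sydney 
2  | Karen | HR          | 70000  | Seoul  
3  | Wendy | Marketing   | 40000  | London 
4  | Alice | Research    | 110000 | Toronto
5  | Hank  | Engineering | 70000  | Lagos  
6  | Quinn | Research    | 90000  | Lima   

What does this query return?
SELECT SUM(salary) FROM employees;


SUM(salary) = 80000 + 70000 + 40000 + 110000 + 70000 + 90000 = 460000

460000


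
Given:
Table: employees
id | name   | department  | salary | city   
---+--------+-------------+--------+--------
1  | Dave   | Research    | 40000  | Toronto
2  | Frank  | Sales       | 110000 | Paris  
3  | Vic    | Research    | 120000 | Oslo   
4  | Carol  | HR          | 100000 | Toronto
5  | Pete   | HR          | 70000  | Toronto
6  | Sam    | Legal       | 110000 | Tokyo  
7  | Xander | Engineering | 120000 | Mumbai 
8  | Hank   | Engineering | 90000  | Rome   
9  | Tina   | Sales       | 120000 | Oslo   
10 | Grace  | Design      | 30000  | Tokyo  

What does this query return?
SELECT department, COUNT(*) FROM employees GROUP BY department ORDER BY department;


Assigning each row to its department group:
  Dave -> Research
  Frank -> Sales
  Vic -> Research
  Carol -> HR
  Pete -> HR
  Sam -> Legal
  Xander -> Engineering
  Hank -> Engineering
  Tina -> Sales
  Grace -> Design


6 groups:
Design, 1
Engineering, 2
HR, 2
Legal, 1
Research, 2
Sales, 2


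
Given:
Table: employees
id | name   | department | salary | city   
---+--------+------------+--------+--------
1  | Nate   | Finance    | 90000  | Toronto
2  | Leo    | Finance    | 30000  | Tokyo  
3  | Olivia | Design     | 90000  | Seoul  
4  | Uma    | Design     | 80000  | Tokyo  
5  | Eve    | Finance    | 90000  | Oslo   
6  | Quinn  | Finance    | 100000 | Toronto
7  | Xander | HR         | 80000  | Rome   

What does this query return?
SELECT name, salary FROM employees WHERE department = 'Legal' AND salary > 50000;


Filtering: department = 'Legal' AND salary > 50000
Matching: 0 rows

Empty result set (0 rows)


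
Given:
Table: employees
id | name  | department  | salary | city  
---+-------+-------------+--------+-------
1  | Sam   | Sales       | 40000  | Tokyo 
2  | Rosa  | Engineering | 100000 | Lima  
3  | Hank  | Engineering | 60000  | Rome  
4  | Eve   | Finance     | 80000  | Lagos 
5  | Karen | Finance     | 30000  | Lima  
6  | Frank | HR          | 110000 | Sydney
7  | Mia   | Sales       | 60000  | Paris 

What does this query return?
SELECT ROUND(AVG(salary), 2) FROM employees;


SUM(salary) = 480000
COUNT = 7
ROUND(AVG, 2) = ROUND(480000 / 7, 2) = 68571.43

68571.43


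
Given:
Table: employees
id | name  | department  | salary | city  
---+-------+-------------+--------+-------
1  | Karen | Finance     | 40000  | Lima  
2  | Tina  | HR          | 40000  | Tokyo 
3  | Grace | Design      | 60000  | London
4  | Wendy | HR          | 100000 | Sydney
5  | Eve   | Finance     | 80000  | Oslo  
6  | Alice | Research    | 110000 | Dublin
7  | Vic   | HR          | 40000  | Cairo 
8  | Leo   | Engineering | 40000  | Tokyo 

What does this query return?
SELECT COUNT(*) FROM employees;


COUNT(*) counts all rows

8


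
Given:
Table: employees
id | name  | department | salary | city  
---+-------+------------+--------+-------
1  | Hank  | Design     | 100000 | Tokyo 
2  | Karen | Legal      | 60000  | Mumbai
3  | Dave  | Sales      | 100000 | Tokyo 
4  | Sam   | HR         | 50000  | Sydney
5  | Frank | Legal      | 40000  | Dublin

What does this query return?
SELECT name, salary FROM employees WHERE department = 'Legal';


Filtering: department = 'Legal'
Matching rows: 2

2 rows:
Karen, 60000
Frank, 40000


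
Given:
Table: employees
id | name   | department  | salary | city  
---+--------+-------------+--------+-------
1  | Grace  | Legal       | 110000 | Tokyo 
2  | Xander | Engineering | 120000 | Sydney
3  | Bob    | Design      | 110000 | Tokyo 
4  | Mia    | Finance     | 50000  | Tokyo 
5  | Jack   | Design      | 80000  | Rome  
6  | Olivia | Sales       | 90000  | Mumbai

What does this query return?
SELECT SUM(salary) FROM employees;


SUM(salary) = 110000 + 120000 + 110000 + 50000 + 80000 + 90000 = 560000

560000


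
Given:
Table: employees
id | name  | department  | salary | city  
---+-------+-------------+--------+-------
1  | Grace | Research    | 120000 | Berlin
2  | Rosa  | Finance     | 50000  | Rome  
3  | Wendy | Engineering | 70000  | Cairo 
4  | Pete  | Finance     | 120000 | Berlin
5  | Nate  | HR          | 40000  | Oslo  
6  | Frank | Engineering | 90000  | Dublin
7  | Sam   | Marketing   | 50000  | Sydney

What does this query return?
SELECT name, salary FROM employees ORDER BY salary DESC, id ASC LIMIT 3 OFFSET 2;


Sort by salary DESC (id ASC tiebreak), then skip 2 and take 3
Rows 3 through 5

3 rows:
Frank, 90000
Wendy, 70000
Rosa, 50000


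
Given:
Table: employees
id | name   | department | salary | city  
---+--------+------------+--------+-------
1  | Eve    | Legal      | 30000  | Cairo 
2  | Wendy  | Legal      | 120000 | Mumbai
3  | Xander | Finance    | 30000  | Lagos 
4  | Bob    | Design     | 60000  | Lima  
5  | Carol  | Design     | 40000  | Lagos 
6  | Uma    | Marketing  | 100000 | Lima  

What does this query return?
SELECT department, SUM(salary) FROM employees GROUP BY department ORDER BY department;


Summing salary within each department:
  Design: 60000 + 40000 = 100000
  Finance: 30000 = 30000
  Legal: 30000 + 120000 = 150000
  Marketing: 100000 = 100000


4 groups:
Design, 100000
Finance, 30000
Legal, 150000
Marketing, 100000


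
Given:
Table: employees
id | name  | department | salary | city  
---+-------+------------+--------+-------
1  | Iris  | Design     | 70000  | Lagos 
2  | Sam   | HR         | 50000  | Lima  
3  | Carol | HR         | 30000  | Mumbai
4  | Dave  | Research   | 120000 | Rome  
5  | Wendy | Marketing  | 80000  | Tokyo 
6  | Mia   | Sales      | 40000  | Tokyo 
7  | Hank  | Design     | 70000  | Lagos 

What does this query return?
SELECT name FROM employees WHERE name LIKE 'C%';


LIKE 'C%' matches names starting with 'C'
Matching: 1

1 rows:
Carol


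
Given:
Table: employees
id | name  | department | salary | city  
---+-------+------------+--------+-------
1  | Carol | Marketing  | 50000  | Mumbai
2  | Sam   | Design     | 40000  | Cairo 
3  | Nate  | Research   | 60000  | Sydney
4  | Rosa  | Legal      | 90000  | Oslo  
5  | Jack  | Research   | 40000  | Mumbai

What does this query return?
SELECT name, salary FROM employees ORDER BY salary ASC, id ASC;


Sorting by salary ASC, then id ASC for ties

5 rows:
Sam, 40000
Jack, 40000
Carol, 50000
Nate, 60000
Rosa, 90000


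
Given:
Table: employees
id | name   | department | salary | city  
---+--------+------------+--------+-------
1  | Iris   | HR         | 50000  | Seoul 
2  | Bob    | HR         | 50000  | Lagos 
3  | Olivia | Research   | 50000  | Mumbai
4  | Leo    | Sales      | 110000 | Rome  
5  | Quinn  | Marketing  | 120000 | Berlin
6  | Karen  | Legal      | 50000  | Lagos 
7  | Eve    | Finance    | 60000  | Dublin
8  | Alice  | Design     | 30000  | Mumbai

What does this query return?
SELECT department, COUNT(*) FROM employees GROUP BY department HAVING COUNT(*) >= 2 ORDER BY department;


Groups with count >= 2:
  HR: 2 -> PASS
  Design: 1 -> filtered out
  Finance: 1 -> filtered out
  Legal: 1 -> filtered out
  Marketing: 1 -> filtered out
  Research: 1 -> filtered out
  Sales: 1 -> filtered out


1 groups:
HR, 2


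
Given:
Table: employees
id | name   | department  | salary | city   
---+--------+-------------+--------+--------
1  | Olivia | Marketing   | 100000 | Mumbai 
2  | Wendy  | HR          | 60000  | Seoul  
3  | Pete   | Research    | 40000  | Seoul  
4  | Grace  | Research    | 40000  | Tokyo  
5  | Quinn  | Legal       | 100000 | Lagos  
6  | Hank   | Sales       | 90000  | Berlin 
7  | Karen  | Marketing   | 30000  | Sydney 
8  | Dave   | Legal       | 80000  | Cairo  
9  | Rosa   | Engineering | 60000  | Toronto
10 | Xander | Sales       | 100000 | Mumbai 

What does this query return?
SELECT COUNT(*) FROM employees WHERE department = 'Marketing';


Counting rows where department = 'Marketing'
  Olivia -> MATCH
  Karen -> MATCH


2


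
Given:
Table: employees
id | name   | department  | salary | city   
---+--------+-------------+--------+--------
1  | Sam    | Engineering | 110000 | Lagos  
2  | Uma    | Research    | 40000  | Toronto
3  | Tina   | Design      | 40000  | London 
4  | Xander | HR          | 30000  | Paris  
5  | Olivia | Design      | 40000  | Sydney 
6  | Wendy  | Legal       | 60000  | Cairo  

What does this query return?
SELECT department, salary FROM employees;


Projecting columns: department, salary

6 rows:
Engineering, 110000
Research, 40000
Design, 40000
HR, 30000
Design, 40000
Legal, 60000


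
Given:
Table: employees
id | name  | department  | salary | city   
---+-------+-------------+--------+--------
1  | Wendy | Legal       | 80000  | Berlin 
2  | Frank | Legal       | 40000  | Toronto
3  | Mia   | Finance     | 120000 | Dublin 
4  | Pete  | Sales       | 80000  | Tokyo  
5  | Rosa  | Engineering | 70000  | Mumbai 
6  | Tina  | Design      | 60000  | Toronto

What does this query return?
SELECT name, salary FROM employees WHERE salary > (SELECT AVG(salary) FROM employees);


Subquery: AVG(salary) = 75000.0
Filtering: salary > 75000.0
  Wendy (80000) -> MATCH
  Mia (120000) -> MATCH
  Pete (80000) -> MATCH


3 rows:
Wendy, 80000
Mia, 120000
Pete, 80000


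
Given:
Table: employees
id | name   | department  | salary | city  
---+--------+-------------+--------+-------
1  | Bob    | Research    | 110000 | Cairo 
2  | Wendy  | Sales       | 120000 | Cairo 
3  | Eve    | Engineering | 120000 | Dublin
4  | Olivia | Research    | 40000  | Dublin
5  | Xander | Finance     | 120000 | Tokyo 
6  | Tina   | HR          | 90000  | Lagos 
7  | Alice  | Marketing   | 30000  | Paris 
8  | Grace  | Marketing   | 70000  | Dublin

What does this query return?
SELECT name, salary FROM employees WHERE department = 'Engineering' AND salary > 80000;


Filtering: department = 'Engineering' AND salary > 80000
Matching: 1 rows

1 rows:
Eve, 120000


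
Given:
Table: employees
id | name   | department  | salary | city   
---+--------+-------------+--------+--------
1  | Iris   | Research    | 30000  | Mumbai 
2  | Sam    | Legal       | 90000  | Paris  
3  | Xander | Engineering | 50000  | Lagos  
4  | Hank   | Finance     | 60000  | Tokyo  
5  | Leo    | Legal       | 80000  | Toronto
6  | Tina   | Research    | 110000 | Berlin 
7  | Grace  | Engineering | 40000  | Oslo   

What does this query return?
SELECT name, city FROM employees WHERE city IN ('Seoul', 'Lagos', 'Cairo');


Filtering: city IN ('Seoul', 'Lagos', 'Cairo')
Matching: 1 rows

1 rows:
Xander, Lagos


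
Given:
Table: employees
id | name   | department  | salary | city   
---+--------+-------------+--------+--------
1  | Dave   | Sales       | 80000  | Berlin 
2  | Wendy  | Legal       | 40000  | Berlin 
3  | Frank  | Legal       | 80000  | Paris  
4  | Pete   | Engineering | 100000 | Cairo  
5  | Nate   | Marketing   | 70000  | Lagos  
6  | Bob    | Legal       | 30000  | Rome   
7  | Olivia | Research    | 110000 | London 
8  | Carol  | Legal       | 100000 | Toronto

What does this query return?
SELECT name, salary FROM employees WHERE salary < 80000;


Filtering: salary < 80000
Matching: 3 rows

3 rows:
Wendy, 40000
Nate, 70000
Bob, 30000


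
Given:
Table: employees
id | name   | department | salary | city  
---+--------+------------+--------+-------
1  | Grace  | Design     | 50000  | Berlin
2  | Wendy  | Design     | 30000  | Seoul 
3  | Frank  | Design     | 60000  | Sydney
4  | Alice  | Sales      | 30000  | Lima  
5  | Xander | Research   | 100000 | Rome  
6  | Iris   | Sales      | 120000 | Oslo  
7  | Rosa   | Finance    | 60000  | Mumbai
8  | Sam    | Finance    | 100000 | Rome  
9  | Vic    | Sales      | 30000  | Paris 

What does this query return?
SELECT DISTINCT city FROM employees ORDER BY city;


All 'city' values (row order): Berlin, Seoul, Sydney, Lima, Rome, Oslo, Mumbai, Rome, Paris
Removing duplicates leaves 8 unique value(s).

8 values:
Berlin
Lima
Mumbai
Oslo
Paris
Rome
Seoul
Sydney


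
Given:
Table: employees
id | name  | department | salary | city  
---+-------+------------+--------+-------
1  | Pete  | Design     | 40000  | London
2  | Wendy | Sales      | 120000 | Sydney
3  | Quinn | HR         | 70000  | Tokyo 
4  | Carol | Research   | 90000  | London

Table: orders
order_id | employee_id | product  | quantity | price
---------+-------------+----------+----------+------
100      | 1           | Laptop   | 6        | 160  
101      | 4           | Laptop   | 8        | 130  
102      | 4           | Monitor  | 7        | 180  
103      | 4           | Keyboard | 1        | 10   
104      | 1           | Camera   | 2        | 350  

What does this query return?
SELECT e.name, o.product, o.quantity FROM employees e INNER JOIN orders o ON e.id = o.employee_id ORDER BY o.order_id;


Joining employees.id = orders.employee_id:
  employee Pete (id=1) -> order Laptop
  employee Carol (id=4) -> order Laptop
  employee Carol (id=4) -> order Monitor
  employee Carol (id=4) -> order Keyboard
  employee Pete (id=1) -> order Camera


5 rows:
Pete, Laptop, 6
Carol, Laptop, 8
Carol, Monitor, 7
Carol, Keyboard, 1
Pete, Camera, 2


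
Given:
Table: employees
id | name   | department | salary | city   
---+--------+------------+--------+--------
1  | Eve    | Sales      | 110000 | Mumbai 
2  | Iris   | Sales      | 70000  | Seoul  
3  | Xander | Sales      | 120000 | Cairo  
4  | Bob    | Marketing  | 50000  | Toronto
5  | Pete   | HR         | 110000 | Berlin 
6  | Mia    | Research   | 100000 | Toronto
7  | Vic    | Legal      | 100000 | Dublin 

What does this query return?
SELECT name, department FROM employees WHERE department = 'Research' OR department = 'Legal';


Filtering: department = 'Research' OR 'Legal'
Matching: 2 rows

2 rows:
Mia, Research
Vic, Legal


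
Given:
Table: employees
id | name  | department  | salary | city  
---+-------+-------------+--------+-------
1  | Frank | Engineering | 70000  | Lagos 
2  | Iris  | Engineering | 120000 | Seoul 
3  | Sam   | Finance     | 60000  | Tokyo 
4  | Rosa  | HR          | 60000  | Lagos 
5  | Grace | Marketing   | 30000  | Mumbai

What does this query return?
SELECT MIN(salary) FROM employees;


Salaries: 70000, 120000, 60000, 60000, 30000
MIN = 30000

30000


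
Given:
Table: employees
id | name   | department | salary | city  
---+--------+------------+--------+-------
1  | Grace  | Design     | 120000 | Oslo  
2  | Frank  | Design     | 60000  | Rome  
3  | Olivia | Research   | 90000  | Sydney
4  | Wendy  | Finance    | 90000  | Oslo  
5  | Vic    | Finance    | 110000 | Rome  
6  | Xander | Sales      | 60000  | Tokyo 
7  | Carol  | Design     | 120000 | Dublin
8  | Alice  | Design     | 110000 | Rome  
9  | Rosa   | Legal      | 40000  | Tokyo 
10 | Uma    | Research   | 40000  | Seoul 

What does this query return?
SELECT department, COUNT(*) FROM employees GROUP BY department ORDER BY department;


Assigning each row to its department group:
  Grace -> Design
  Frank -> Design
  Olivia -> Research
  Wendy -> Finance
  Vic -> Finance
  Xander -> Sales
  Carol -> Design
  Alice -> Design
  Rosa -> Legal
  Uma -> Research


5 groups:
Design, 4
Finance, 2
Legal, 1
Research, 2
Sales, 1


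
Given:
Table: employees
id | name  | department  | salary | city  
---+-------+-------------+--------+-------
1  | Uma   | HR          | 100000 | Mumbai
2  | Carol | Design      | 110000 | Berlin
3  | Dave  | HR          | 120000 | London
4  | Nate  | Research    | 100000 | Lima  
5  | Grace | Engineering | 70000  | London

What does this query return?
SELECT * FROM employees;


SELECT * returns all 5 rows with all columns

5 rows:
1, Uma, HR, 100000, Mumbai
2, Carol, Design, 110000, Berlin
3, Dave, HR, 120000, London
4, Nate, Research, 100000, Lima
5, Grace, Engineering, 70000, London


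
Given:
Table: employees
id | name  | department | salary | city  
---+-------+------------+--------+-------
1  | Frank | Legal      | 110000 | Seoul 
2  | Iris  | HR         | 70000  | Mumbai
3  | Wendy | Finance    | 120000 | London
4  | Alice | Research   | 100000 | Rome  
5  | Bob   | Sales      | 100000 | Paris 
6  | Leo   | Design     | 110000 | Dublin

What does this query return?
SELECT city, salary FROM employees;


Projecting columns: city, salary

6 rows:
Seoul, 110000
Mumbai, 70000
London, 120000
Rome, 100000
Paris, 100000
Dublin, 110000


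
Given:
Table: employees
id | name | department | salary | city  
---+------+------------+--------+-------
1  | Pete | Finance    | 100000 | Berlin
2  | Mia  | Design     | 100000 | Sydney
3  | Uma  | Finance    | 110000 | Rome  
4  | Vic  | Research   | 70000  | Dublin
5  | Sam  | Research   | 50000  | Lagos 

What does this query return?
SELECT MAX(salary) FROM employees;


Salaries: 100000, 100000, 110000, 70000, 50000
MAX = 110000

110000


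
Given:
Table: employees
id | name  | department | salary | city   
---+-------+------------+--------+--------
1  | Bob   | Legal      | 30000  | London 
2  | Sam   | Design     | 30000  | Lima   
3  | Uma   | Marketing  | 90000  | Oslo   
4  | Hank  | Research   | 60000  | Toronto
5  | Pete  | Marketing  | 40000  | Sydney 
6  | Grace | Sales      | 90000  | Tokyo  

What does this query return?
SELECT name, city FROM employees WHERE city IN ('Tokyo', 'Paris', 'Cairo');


Filtering: city IN ('Tokyo', 'Paris', 'Cairo')
Matching: 1 rows

1 rows:
Grace, Tokyo


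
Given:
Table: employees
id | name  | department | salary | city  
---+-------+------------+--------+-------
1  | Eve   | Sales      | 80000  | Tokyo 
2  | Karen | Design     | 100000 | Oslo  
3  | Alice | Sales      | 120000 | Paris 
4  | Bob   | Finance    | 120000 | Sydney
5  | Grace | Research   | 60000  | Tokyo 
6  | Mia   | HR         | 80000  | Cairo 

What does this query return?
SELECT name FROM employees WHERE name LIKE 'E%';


LIKE 'E%' matches names starting with 'E'
Matching: 1

1 rows:
Eve


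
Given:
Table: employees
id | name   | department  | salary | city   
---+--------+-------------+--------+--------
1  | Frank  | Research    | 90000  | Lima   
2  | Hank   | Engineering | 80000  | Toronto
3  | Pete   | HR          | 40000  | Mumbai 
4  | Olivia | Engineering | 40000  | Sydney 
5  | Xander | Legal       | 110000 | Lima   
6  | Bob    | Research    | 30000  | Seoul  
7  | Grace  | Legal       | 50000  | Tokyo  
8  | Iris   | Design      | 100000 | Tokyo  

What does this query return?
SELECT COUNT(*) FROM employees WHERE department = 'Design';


Counting rows where department = 'Design'
  Iris -> MATCH


1


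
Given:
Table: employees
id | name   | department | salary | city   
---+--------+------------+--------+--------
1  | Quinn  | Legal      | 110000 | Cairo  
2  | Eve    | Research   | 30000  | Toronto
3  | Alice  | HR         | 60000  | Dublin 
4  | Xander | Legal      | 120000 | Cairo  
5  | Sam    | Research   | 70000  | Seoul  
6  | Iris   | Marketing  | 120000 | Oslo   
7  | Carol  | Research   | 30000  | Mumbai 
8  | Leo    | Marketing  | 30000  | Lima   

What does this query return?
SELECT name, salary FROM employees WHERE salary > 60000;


Filtering: salary > 60000
Matching: 4 rows

4 rows:
Quinn, 110000
Xander, 120000
Sam, 70000
Iris, 120000


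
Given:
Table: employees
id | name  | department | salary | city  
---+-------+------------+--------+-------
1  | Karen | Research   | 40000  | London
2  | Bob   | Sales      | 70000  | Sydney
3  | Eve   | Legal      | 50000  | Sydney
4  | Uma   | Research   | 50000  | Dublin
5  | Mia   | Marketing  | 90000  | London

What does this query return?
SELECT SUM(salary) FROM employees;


SUM(salary) = 40000 + 70000 + 50000 + 50000 + 90000 = 300000

300000


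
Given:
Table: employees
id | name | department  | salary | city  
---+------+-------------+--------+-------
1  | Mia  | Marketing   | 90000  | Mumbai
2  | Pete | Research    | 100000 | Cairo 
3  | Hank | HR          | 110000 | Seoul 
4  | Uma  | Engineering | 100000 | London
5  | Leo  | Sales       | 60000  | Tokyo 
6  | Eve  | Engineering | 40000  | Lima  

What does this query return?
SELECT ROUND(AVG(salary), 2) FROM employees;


SUM(salary) = 500000
COUNT = 6
ROUND(AVG, 2) = ROUND(500000 / 6, 2) = 83333.33

83333.33


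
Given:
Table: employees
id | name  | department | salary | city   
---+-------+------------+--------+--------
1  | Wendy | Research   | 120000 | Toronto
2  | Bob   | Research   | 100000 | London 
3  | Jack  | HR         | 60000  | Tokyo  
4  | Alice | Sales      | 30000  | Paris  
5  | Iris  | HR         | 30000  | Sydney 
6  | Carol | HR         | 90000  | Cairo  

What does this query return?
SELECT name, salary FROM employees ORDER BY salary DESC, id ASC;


Sorting by salary DESC, then id ASC for ties

6 rows:
Wendy, 120000
Bob, 100000
Carol, 90000
Jack, 60000
Alice, 30000
Iris, 30000


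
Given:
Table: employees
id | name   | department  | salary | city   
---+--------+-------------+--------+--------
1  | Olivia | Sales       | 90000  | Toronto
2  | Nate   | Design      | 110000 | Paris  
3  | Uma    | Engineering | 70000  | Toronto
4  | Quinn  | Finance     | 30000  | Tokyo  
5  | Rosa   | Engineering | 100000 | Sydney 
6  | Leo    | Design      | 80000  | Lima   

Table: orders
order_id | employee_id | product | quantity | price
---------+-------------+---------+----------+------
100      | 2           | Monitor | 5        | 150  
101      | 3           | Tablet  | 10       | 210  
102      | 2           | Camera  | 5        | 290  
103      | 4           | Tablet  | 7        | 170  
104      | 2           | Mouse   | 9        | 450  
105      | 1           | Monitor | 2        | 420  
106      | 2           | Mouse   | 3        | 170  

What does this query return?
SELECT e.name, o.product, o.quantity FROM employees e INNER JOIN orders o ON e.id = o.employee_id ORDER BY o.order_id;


Joining employees.id = orders.employee_id:
  employee Nate (id=2) -> order Monitor
  employee Uma (id=3) -> order Tablet
  employee Nate (id=2) -> order Camera
  employee Quinn (id=4) -> order Tablet
  employee Nate (id=2) -> order Mouse
  employee Olivia (id=1) -> order Monitor
  employee Nate (id=2) -> order Mouse


7 rows:
Nate, Monitor, 5
Uma, Tablet, 10
Nate, Camera, 5
Quinn, Tablet, 7
Nate, Mouse, 9
Olivia, Monitor, 2
Nate, Mouse, 3


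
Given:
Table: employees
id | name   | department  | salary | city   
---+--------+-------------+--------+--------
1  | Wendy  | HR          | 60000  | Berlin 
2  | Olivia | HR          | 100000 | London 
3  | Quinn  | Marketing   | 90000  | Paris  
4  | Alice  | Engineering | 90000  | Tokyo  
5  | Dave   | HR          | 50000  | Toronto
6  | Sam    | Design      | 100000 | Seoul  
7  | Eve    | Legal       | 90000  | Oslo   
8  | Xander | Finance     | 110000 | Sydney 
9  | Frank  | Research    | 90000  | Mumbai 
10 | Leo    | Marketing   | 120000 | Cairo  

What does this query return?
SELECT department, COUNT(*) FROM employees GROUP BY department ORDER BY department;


Assigning each row to its department group:
  Wendy -> HR
  Olivia -> HR
  Quinn -> Marketing
  Alice -> Engineering
  Dave -> HR
  Sam -> Design
  Eve -> Legal
  Xander -> Finance
  Frank -> Research
  Leo -> Marketing


7 groups:
Design, 1
Engineering, 1
Finance, 1
HR, 3
Legal, 1
Marketing, 2
Research, 1


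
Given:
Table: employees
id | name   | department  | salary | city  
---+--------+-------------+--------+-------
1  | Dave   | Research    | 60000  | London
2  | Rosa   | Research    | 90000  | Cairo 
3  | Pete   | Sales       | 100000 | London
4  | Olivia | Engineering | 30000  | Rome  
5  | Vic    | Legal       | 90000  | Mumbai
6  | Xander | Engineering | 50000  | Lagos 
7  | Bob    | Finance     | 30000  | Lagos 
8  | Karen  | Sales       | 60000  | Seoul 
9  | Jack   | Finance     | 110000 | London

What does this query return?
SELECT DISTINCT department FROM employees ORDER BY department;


All 'department' values (row order): Research, Research, Sales, Engineering, Legal, Engineering, Finance, Sales, Finance
Removing duplicates leaves 5 unique value(s).

5 values:
Engineering
Finance
Legal
Research
Sales


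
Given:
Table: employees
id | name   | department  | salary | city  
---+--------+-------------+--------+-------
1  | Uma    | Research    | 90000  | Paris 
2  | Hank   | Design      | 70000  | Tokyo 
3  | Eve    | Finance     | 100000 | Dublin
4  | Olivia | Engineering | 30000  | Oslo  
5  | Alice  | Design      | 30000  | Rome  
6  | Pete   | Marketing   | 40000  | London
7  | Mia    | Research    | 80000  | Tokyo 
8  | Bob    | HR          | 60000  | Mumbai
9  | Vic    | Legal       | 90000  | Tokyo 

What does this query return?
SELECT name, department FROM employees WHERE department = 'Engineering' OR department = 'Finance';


Filtering: department = 'Engineering' OR 'Finance'
Matching: 2 rows

2 rows:
Eve, Finance
Olivia, Engineering


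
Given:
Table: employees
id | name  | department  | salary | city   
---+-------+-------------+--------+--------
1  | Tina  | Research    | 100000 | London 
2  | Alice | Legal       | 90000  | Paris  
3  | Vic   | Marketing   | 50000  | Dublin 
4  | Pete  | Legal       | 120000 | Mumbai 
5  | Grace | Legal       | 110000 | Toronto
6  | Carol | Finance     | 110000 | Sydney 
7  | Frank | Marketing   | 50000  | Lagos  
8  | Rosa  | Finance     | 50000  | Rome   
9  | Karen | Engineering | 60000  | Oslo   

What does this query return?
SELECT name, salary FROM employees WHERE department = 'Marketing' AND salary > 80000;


Filtering: department = 'Marketing' AND salary > 80000
Matching: 0 rows

Empty result set (0 rows)


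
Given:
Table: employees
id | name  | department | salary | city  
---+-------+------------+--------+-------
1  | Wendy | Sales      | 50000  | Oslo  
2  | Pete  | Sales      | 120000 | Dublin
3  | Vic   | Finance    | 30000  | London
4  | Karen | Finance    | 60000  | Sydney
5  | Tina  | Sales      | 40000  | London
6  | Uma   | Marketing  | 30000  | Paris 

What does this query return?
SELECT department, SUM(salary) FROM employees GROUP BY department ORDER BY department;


Summing salary within each department:
  Finance: 30000 + 60000 = 90000
  Marketing: 30000 = 30000
  Sales: 50000 + 120000 + 40000 = 210000


3 groups:
Finance, 90000
Marketing, 30000
Sales, 210000


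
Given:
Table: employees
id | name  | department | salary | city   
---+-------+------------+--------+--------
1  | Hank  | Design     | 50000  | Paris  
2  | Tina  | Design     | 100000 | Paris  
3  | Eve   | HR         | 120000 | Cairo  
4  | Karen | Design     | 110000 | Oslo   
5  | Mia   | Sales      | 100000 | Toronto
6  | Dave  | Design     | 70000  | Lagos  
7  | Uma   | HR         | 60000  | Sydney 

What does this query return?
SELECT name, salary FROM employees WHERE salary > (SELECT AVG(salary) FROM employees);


Subquery: AVG(salary) = 87142.86
Filtering: salary > 87142.86
  Tina (100000) -> MATCH
  Eve (120000) -> MATCH
  Karen (110000) -> MATCH
  Mia (100000) -> MATCH


4 rows:
Tina, 100000
Eve, 120000
Karen, 110000
Mia, 100000


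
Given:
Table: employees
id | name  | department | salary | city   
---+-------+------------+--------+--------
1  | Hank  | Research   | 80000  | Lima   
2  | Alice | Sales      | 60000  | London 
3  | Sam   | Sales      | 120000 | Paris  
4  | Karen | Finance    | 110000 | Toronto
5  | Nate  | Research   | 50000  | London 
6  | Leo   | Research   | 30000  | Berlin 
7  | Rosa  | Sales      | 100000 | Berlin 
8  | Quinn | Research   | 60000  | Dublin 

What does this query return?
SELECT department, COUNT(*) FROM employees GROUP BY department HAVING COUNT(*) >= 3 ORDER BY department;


Groups with count >= 3:
  Research: 4 -> PASS
  Sales: 3 -> PASS
  Finance: 1 -> filtered out


2 groups:
Research, 4
Sales, 3


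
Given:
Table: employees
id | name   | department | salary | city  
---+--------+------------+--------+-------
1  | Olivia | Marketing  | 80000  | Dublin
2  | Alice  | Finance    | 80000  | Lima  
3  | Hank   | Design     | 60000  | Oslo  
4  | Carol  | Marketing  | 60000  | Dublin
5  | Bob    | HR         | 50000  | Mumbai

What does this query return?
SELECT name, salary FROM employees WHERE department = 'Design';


Filtering: department = 'Design'
Matching rows: 1

1 rows:
Hank, 60000


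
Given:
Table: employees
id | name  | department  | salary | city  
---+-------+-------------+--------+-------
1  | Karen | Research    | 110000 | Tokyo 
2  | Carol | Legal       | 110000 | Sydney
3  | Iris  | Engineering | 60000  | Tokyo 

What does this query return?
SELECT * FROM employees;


SELECT * returns all 3 rows with all columns

3 rows:
1, Karen, Research, 110000, Tokyo
2, Carol, Legal, 110000, Sydney
3, Iris, Engineering, 60000, Tokyo


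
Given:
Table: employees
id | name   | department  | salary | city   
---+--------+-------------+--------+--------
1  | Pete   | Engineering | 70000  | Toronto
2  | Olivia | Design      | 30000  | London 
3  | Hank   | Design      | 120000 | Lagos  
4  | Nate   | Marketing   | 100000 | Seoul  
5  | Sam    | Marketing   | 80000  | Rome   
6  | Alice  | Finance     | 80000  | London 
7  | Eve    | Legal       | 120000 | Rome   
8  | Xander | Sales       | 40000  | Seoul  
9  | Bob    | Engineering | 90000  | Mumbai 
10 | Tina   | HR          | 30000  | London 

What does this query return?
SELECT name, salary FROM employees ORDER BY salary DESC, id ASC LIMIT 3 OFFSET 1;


Sort by salary DESC (id ASC tiebreak), then skip 1 and take 3
Rows 2 through 4

3 rows:
Eve, 120000
Nate, 100000
Bob, 90000


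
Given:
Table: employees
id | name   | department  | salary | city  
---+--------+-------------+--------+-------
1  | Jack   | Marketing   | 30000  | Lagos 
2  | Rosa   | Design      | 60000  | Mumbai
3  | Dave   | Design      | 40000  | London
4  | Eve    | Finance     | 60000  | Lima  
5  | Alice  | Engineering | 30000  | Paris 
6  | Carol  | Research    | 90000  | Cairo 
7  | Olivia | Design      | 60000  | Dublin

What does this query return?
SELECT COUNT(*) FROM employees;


COUNT(*) counts all rows

7


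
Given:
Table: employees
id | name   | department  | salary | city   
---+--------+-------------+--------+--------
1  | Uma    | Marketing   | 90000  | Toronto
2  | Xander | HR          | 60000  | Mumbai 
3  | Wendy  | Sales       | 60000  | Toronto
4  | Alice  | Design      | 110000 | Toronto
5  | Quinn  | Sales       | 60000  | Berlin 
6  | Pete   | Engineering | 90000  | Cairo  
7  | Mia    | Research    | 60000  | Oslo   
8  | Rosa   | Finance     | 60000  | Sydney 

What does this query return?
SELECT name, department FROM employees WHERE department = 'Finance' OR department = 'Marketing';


Filtering: department = 'Finance' OR 'Marketing'
Matching: 2 rows

2 rows:
Uma, Marketing
Rosa, Finance


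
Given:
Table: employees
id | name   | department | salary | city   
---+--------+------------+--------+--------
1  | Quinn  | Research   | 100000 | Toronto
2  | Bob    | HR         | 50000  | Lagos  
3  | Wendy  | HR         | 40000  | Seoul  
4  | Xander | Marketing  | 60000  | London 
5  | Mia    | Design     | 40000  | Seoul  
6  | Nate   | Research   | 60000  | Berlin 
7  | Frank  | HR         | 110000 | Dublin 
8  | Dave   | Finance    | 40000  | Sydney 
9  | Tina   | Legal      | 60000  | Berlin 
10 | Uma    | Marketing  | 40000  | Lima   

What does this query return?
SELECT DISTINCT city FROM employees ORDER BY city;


All 'city' values (row order): Toronto, Lagos, Seoul, London, Seoul, Berlin, Dublin, Sydney, Berlin, Lima
Removing duplicates leaves 8 unique value(s).

8 values:
Berlin
Dublin
Lagos
Lima
London
Seoul
Sydney
Toronto


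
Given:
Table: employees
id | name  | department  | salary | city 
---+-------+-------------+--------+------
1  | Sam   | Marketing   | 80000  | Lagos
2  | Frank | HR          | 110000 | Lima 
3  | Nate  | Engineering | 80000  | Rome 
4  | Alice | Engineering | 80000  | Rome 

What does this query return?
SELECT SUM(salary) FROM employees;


SUM(salary) = 80000 + 110000 + 80000 + 80000 = 350000

350000


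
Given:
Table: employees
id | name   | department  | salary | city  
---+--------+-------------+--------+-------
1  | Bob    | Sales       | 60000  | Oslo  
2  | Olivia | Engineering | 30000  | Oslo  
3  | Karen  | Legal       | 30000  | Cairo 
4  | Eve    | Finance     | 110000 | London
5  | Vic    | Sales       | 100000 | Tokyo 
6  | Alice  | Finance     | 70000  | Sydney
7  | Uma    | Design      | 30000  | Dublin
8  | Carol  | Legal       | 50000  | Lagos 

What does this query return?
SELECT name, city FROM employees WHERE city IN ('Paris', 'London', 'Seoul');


Filtering: city IN ('Paris', 'London', 'Seoul')
Matching: 1 rows

1 rows:
Eve, London


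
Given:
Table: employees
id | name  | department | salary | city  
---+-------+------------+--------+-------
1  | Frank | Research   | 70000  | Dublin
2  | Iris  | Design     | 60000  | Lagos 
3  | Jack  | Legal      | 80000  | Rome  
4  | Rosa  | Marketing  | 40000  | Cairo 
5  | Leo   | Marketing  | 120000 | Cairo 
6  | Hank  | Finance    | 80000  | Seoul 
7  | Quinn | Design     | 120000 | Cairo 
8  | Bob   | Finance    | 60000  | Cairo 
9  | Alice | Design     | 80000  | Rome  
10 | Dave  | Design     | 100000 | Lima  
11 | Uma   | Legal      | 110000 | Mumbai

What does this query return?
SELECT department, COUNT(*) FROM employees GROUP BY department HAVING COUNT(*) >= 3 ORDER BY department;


Groups with count >= 3:
  Design: 4 -> PASS
  Finance: 2 -> filtered out
  Legal: 2 -> filtered out
  Marketing: 2 -> filtered out
  Research: 1 -> filtered out


1 groups:
Design, 4


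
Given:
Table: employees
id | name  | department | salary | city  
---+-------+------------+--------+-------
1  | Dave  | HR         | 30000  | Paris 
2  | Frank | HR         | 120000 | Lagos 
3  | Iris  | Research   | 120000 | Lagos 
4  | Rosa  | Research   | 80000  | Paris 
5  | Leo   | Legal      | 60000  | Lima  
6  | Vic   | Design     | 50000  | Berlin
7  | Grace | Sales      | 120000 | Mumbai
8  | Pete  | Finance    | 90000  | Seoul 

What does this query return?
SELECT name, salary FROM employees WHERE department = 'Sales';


Filtering: department = 'Sales'
Matching rows: 1

1 rows:
Grace, 120000


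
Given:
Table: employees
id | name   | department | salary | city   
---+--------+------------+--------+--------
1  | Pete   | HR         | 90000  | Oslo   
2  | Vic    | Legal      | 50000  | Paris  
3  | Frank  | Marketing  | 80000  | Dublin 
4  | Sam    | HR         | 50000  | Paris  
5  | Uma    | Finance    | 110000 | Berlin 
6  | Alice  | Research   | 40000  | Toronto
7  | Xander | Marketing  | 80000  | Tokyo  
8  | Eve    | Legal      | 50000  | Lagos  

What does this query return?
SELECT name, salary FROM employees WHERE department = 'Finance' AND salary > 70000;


Filtering: department = 'Finance' AND salary > 70000
Matching: 1 rows

1 rows:
Uma, 110000


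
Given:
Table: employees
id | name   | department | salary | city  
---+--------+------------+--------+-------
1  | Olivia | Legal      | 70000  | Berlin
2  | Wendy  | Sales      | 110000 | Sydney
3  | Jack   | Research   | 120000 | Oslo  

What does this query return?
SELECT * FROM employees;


SELECT * returns all 3 rows with all columns

3 rows:
1, Olivia, Legal, 70000, Berlin
2, Wendy, Sales, 110000, Sydney
3, Jack, Research, 120000, Oslo


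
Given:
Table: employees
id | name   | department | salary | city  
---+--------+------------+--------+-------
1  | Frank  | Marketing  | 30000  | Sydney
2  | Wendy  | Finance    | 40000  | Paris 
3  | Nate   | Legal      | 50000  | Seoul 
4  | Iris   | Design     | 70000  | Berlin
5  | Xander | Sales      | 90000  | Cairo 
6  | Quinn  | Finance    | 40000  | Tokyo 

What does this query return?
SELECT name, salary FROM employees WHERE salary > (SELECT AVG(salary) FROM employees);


Subquery: AVG(salary) = 53333.33
Filtering: salary > 53333.33
  Iris (70000) -> MATCH
  Xander (90000) -> MATCH


2 rows:
Iris, 70000
Xander, 90000


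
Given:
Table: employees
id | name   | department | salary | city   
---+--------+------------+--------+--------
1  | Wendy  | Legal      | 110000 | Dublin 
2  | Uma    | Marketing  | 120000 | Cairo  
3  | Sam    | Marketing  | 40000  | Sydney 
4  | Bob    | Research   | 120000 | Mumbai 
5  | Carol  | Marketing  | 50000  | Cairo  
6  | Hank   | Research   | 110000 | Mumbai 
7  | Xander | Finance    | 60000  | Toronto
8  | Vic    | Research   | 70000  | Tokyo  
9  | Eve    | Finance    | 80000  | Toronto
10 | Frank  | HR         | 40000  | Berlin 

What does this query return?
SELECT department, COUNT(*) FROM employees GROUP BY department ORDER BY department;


Assigning each row to its department group:
  Wendy -> Legal
  Uma -> Marketing
  Sam -> Marketing
  Bob -> Research
  Carol -> Marketing
  Hank -> Research
  Xander -> Finance
  Vic -> Research
  Eve -> Finance
  Frank -> HR


5 groups:
Finance, 2
HR, 1
Legal, 1
Marketing, 3
Research, 3
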